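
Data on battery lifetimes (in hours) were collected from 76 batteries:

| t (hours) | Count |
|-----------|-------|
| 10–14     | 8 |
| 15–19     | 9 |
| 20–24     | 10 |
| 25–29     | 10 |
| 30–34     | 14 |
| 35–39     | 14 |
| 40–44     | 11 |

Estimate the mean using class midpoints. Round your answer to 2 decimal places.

Midpoints: 12, 17, 22, 27, 32, 37, 42
Σfm = 8×12 + 9×17 + 10×22 + 10×27 + 14×32 + 14×37 + 11×42 = 2167
n = Σf = 76
Mean = 2167 / 76 = 28.5132

28.51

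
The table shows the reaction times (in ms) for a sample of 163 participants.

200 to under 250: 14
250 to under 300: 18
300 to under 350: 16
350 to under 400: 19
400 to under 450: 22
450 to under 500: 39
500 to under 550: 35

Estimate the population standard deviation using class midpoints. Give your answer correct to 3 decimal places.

Midpoints: 225, 275, 325, 375, 425, 475, 525
n = 163, Σfm = 66675, mean = 409.0491
Σfm² = 28851875
Σf(m − x̄)² = Σfm² − (Σfm)²/n = 28851875 − 66675²/163 = 1578527.6074
Population variance = 1578527.6074 / 163 = 9684.2185
Standard deviation = √9684.2185 = 98.4084

98.408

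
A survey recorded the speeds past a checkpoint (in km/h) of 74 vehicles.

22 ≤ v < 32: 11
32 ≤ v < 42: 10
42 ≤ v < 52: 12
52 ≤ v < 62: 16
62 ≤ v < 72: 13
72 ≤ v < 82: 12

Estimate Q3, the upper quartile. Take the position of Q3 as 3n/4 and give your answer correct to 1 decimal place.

67.0

Cumulative frequencies: 11, 21, 33, 49, 62, 74
n = 74; position = 3n/4 = 55.5.
This falls in the class 62 ≤ v < 72: L = 62, F = 49, f = 13, h = 10.
Upper quartile ≈ 62 + ((55.5 − 49) / 13) × 10 = 67.0000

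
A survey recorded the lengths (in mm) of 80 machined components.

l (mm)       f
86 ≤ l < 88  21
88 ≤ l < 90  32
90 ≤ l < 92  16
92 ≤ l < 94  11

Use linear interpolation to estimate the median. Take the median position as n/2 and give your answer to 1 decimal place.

Cumulative frequencies: 21, 53, 69, 80
n = 80; position = n/2 = 40.
This falls in the class 88 ≤ l < 90: L = 88, F = 21, f = 32, h = 2.
Median ≈ 88 + ((40 − 21) / 32) × 2 = 89.1875

89.2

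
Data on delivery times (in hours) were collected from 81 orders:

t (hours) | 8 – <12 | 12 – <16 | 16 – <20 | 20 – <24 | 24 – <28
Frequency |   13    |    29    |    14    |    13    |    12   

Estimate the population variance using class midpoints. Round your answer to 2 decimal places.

Midpoints: 10, 14, 18, 22, 26
n = 81, Σfm = 1386, mean = 17.1111
Σfm² = 25924
Σf(m − x̄)² = Σfm² − (Σfm)²/n = 25924 − 1386²/81 = 2208.0000
Population variance = 2208.0000 / 81 = 27.2593

27.26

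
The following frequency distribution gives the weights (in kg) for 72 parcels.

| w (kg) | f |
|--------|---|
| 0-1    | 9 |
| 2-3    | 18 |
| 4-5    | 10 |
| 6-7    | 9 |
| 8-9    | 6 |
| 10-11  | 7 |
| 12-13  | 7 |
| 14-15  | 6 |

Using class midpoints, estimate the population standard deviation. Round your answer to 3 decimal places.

Midpoints: 0.5, 2.5, 4.5, 6.5, 8.5, 10.5, 12.5, 14.5
n = 72, Σfm = 452, mean = 6.2778
Σfm² = 4258
Σf(m − x̄)² = Σfm² − (Σfm)²/n = 4258 − 452²/72 = 1420.4444
Population variance = 1420.4444 / 72 = 19.7284
Standard deviation = √19.7284 = 4.4417

4.442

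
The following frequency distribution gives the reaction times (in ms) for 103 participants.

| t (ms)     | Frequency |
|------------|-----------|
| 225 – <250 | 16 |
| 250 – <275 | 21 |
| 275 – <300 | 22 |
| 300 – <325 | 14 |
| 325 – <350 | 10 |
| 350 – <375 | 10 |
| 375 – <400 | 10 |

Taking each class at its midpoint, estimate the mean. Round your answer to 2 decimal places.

299.88

Midpoints: 237.5, 262.5, 287.5, 312.5, 337.5, 362.5, 387.5
Σfm = 16×237.5 + 21×262.5 + 22×287.5 + 14×312.5 + 10×337.5 + 10×362.5 + 10×387.5 = 30887.5
n = Σf = 103
Mean = 30887.5 / 103 = 299.8786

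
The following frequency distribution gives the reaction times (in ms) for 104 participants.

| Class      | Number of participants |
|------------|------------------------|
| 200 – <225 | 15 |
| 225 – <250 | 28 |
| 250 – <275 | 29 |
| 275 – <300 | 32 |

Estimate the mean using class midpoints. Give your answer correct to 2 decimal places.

256.25

Midpoints: 212.5, 237.5, 262.5, 287.5
Σfm = 15×212.5 + 28×237.5 + 29×262.5 + 32×287.5 = 26650
n = Σf = 104
Mean = 26650 / 104 = 256.2500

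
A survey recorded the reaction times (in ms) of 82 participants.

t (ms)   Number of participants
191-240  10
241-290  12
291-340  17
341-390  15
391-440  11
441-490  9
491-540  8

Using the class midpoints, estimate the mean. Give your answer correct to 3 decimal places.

Midpoints: 215.5, 265.5, 315.5, 365.5, 415.5, 465.5, 515.5
Σfm = 10×215.5 + 12×265.5 + 17×315.5 + 15×365.5 + 11×415.5 + 9×465.5 + 8×515.5 = 29071
n = Σf = 82
Mean = 29071 / 82 = 354.5244

354.524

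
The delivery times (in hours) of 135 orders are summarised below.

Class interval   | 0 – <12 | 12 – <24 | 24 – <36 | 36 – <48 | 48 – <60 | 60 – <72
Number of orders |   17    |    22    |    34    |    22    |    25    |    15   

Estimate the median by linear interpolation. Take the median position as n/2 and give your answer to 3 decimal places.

34.059

Cumulative frequencies: 17, 39, 73, 95, 120, 135
n = 135; position = n/2 = 67.5.
This falls in the class 24 – <36: L = 24, F = 39, f = 34, h = 12.
Median ≈ 24 + ((67.5 − 39) / 34) × 12 = 34.0588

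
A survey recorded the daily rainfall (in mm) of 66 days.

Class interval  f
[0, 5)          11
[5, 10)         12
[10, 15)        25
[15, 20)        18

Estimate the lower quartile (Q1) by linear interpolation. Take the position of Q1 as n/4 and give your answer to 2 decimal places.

7.29

Cumulative frequencies: 11, 23, 48, 66
n = 66; position = n/4 = 16.5.
This falls in the class [5, 10): L = 5, F = 11, f = 12, h = 5.
Lower quartile ≈ 5 + ((16.5 − 11) / 12) × 5 = 7.2917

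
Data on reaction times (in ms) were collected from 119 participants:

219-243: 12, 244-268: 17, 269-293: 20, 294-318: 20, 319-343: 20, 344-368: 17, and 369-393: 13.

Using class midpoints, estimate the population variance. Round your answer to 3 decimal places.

Midpoints: 231, 256, 281, 306, 331, 356, 381
n = 119, Σfm = 36489, mean = 306.6303
Σfm² = 11439209
Σf(m − x̄)² = Σfm² − (Σfm)²/n = 11439209 − 36489²/119 = 250577.7311
Population variance = 250577.7311 / 119 = 2105.6952

2105.695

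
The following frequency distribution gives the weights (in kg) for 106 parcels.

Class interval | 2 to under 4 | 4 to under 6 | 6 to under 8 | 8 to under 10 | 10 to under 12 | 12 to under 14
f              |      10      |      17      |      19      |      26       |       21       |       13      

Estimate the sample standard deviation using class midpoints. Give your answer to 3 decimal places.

3.010

Midpoints: 3, 5, 7, 9, 11, 13
n = 106, Σfm = 882, mean = 8.3208
Σfm² = 8290
Σf(m − x̄)² = Σfm² − (Σfm)²/n = 8290 − 882²/106 = 951.0943
Sample variance = 951.0943 / 105 = 9.0580
Standard deviation = √9.0580 = 3.0097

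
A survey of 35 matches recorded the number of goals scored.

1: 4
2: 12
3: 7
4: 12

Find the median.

3

Cumulative frequencies: 4, 16, 23, 35
n = 35, so the median is the value in position (n+1)/2 = 18.
Position 18 falls at value 3.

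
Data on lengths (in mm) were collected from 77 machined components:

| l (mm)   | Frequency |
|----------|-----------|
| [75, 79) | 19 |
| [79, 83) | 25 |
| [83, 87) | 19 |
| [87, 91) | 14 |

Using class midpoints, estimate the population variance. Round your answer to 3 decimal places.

Midpoints: 77, 81, 85, 89
n = 77, Σfm = 6349, mean = 82.4545
Σfm² = 524845
Σf(m − x̄)² = Σfm² − (Σfm)²/n = 524845 − 6349²/77 = 1341.0909
Population variance = 1341.0909 / 77 = 17.4168

17.417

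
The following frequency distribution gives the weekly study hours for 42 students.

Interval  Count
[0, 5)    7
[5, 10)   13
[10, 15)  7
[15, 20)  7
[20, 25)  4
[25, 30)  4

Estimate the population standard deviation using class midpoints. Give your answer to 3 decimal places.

Midpoints: 2.5, 7.5, 12.5, 17.5, 22.5, 27.5
n = 42, Σfm = 525, mean = 12.5000
Σfm² = 9062.5
Σf(m − x̄)² = Σfm² − (Σfm)²/n = 9062.5 − 525²/42 = 2500.0000
Population variance = 2500.0000 / 42 = 59.5238
Standard deviation = √59.5238 = 7.7152

7.715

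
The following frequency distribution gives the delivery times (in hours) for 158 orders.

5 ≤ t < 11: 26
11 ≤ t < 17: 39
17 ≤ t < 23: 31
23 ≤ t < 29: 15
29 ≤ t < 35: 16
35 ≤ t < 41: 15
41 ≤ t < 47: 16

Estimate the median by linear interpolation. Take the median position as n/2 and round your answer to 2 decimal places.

Cumulative frequencies: 26, 65, 96, 111, 127, 142, 158
n = 158; position = n/2 = 79.
This falls in the class 17 ≤ t < 23: L = 17, F = 65, f = 31, h = 6.
Median ≈ 17 + ((79 − 65) / 31) × 6 = 19.7097

19.71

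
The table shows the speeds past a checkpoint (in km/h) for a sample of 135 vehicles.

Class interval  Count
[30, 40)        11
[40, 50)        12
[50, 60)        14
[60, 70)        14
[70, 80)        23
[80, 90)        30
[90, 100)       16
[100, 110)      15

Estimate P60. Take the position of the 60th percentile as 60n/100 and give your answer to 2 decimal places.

Cumulative frequencies: 11, 23, 37, 51, 74, 104, 120, 135
n = 135; position = 60n/100 = 81.
This falls in the class [80, 90): L = 80, F = 74, f = 30, h = 10.
60th percentile ≈ 80 + ((81 − 74) / 30) × 10 = 82.3333

82.33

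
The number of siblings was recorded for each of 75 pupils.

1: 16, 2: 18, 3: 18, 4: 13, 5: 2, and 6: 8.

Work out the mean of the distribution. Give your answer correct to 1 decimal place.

Values: 1, 2, 3, 4, 5, 6
Σfx = 16×1 + 18×2 + 18×3 + 13×4 + 2×5 + 8×6 = 216
n = Σf = 75
Mean = 216 / 75 = 2.8800

2.9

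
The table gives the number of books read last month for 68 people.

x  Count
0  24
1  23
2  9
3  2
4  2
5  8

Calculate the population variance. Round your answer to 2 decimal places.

Values: 0, 1, 2, 3, 4, 5
n = 68, Σfx = 95, mean = 1.3971
Σfx² = 309
Σf(x − x̄)² = Σfx² − (Σfx)²/n = 309 − 95²/68 = 176.2794
Population variance = 176.2794 / 68 = 2.5923

2.59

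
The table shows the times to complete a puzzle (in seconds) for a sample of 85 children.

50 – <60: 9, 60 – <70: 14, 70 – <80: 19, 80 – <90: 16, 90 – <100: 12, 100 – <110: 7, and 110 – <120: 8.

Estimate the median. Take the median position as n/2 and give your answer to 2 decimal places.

80.31

Cumulative frequencies: 9, 23, 42, 58, 70, 77, 85
n = 85; position = n/2 = 42.5.
This falls in the class 80 – <90: L = 80, F = 42, f = 16, h = 10.
Median ≈ 80 + ((42.5 − 42) / 16) × 10 = 80.3125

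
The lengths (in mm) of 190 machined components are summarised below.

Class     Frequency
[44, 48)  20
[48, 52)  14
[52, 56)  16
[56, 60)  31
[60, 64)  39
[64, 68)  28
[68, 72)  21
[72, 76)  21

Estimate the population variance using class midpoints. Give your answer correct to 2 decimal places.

Midpoints: 46, 50, 54, 58, 62, 66, 70, 74
n = 190, Σfm = 11572, mean = 60.9053
Σfm² = 718040
Σf(m − x̄)² = Σfm² − (Σfm)²/n = 718040 − 11572²/190 = 13244.2947
Population variance = 13244.2947 / 190 = 69.7068

69.71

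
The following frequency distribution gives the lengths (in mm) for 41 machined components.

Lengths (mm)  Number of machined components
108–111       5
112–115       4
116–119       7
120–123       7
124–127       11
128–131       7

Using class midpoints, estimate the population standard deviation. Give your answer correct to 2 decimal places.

6.44

Midpoints: 109.5, 113.5, 117.5, 121.5, 125.5, 129.5
n = 41, Σfm = 4961.5, mean = 121.0122
Σfm² = 602104.25
Σf(m − x̄)² = Σfm² − (Σfm)²/n = 602104.25 − 4961.5²/41 = 1702.2439
Population variance = 1702.2439 / 41 = 41.5181
Standard deviation = √41.5181 = 6.4435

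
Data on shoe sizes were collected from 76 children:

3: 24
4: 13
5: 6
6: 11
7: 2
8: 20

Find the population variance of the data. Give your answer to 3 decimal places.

Values: 3, 4, 5, 6, 7, 8
n = 76, Σfx = 394, mean = 5.1842
Σfx² = 2348
Σf(x − x̄)² = Σfx² − (Σfx)²/n = 2348 − 394²/76 = 305.4211
Population variance = 305.4211 / 76 = 4.0187

4.019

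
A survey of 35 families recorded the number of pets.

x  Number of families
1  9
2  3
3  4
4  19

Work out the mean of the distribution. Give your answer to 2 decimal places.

2.94

Values: 1, 2, 3, 4
Σfx = 9×1 + 3×2 + 4×3 + 19×4 = 103
n = Σf = 35
Mean = 103 / 35 = 2.9429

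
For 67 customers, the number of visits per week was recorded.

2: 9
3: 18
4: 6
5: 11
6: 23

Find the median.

Cumulative frequencies: 9, 27, 33, 44, 67
n = 67, so the median is the value in position (n+1)/2 = 34.
Position 34 falls at value 5.

5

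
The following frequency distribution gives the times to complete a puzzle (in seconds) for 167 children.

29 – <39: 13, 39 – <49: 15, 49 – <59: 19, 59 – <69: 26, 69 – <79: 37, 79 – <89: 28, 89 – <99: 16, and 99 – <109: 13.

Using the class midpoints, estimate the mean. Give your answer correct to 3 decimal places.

70.287

Midpoints: 34, 44, 54, 64, 74, 84, 94, 104
Σfm = 13×34 + 15×44 + 19×54 + 26×64 + 37×74 + 28×84 + 16×94 + 13×104 = 11738
n = Σf = 167
Mean = 11738 / 167 = 70.2874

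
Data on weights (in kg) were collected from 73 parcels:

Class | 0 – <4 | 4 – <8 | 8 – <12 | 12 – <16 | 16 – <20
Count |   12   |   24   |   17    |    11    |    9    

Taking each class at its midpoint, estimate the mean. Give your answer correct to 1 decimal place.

9.0

Midpoints: 2, 6, 10, 14, 18
Σfm = 12×2 + 24×6 + 17×10 + 11×14 + 9×18 = 654
n = Σf = 73
Mean = 654 / 73 = 8.9589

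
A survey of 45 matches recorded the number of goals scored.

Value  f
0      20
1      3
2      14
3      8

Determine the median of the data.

1

Cumulative frequencies: 20, 23, 37, 45
n = 45, so the median is the value in position (n+1)/2 = 23.
Position 23 falls at value 1.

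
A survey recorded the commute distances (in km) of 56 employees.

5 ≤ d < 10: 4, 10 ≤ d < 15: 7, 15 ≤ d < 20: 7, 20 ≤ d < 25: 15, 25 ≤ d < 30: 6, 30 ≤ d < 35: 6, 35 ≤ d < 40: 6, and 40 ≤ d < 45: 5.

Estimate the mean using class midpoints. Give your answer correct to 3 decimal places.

24.554

Midpoints: 7.5, 12.5, 17.5, 22.5, 27.5, 32.5, 37.5, 42.5
Σfm = 4×7.5 + 7×12.5 + 7×17.5 + 15×22.5 + 6×27.5 + 6×32.5 + 6×37.5 + 5×42.5 = 1375
n = Σf = 56
Mean = 1375 / 56 = 24.5536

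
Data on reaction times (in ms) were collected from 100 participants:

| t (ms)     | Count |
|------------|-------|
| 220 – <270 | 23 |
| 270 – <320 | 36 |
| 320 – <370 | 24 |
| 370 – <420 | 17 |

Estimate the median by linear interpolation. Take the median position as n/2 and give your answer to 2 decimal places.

Cumulative frequencies: 23, 59, 83, 100
n = 100; position = n/2 = 50.
This falls in the class 270 – <320: L = 270, F = 23, f = 36, h = 50.
Median ≈ 270 + ((50 − 23) / 36) × 50 = 307.5000

307.50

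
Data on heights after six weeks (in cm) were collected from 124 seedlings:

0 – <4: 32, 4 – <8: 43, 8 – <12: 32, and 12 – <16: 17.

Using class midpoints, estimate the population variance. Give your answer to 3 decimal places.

15.829

Midpoints: 2, 6, 10, 14
n = 124, Σfm = 880, mean = 7.0968
Σfm² = 8208
Σf(m − x̄)² = Σfm² − (Σfm)²/n = 8208 − 880²/124 = 1962.8387
Population variance = 1962.8387 / 124 = 15.8293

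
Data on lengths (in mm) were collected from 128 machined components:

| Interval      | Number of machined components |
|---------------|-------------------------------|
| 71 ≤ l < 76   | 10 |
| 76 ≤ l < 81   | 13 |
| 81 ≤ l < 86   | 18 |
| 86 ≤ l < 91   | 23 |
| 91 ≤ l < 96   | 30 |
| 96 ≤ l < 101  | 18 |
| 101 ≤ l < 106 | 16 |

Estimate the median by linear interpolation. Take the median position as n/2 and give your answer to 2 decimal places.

91.00

Cumulative frequencies: 10, 23, 41, 64, 94, 112, 128
n = 128; position = n/2 = 64.
This falls in the class 86 ≤ l < 91: L = 86, F = 41, f = 23, h = 5.
Median ≈ 86 + ((64 − 41) / 23) × 5 = 91.0000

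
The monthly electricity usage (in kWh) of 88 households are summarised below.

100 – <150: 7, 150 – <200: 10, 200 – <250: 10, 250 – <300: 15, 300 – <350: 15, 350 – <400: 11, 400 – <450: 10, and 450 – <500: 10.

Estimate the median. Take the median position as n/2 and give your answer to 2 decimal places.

306.67

Cumulative frequencies: 7, 17, 27, 42, 57, 68, 78, 88
n = 88; position = n/2 = 44.
This falls in the class 300 – <350: L = 300, F = 42, f = 15, h = 50.
Median ≈ 300 + ((44 − 42) / 15) × 50 = 306.6667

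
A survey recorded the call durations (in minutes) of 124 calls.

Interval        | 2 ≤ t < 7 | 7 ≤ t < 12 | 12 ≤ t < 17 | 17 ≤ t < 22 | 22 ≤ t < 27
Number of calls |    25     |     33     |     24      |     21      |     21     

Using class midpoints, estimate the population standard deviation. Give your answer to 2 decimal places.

Midpoints: 4.5, 9.5, 14.5, 19.5, 24.5
n = 124, Σfm = 1698, mean = 13.6935
Σfm² = 29121
Σf(m − x̄)² = Σfm² − (Σfm)²/n = 29121 − 1698²/124 = 5869.3548
Population variance = 5869.3548 / 124 = 47.3335
Standard deviation = √47.3335 = 6.8799

6.88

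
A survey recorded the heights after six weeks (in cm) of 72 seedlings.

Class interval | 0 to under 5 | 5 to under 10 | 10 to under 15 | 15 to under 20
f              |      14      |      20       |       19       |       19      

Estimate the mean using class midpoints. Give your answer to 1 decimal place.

10.5

Midpoints: 2.5, 7.5, 12.5, 17.5
Σfm = 14×2.5 + 20×7.5 + 19×12.5 + 19×17.5 = 755
n = Σf = 72
Mean = 755 / 72 = 10.4861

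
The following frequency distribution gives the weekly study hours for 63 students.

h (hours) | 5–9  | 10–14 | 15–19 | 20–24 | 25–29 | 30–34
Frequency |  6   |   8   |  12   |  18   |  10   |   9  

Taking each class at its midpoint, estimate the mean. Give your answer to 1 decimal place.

Midpoints: 7, 12, 17, 22, 27, 32
Σfm = 6×7 + 8×12 + 12×17 + 18×22 + 10×27 + 9×32 = 1296
n = Σf = 63
Mean = 1296 / 63 = 20.5714

20.6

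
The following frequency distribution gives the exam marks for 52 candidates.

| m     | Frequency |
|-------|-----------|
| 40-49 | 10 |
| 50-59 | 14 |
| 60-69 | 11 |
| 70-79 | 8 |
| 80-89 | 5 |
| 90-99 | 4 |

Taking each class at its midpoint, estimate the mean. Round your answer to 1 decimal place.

63.7

Midpoints: 44.5, 54.5, 64.5, 74.5, 84.5, 94.5
Σfm = 10×44.5 + 14×54.5 + 11×64.5 + 8×74.5 + 5×84.5 + 4×94.5 = 3314
n = Σf = 52
Mean = 3314 / 52 = 63.7308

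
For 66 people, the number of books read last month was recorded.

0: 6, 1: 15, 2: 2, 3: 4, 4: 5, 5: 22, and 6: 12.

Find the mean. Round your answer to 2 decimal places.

Values: 0, 1, 2, 3, 4, 5, 6
Σfx = 6×0 + 15×1 + 2×2 + 4×3 + 5×4 + 22×5 + 12×6 = 233
n = Σf = 66
Mean = 233 / 66 = 3.5303

3.53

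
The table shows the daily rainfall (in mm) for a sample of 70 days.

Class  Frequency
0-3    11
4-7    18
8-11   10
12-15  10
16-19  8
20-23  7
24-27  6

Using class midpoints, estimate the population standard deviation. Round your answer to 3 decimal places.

Midpoints: 1.5, 5.5, 9.5, 13.5, 17.5, 21.5, 25.5
n = 70, Σfm = 789, mean = 11.2714
Σfm² = 12881.5
Σf(m − x̄)² = Σfm² − (Σfm)²/n = 12881.5 − 789²/70 = 3988.3429
Population variance = 3988.3429 / 70 = 56.9763
Standard deviation = √56.9763 = 7.5483

7.548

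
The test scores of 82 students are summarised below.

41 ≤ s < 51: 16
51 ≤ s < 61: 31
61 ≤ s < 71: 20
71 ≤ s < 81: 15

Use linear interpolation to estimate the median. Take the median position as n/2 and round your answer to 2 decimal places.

59.06

Cumulative frequencies: 16, 47, 67, 82
n = 82; position = n/2 = 41.
This falls in the class 51 ≤ s < 61: L = 51, F = 16, f = 31, h = 10.
Median ≈ 51 + ((41 − 16) / 31) × 10 = 59.0645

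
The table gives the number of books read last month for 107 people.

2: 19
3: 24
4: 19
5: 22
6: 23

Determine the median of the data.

Cumulative frequencies: 19, 43, 62, 84, 107
n = 107, so the median is the value in position (n+1)/2 = 54.
Position 54 falls at value 4.

4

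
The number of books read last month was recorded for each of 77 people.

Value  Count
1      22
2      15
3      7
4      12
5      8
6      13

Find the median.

3

Cumulative frequencies: 22, 37, 44, 56, 64, 77
n = 77, so the median is the value in position (n+1)/2 = 39.
Position 39 falls at value 3.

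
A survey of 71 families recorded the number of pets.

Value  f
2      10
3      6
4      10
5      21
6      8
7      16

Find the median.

5

Cumulative frequencies: 10, 16, 26, 47, 55, 71
n = 71, so the median is the value in position (n+1)/2 = 36.
Position 36 falls at value 5.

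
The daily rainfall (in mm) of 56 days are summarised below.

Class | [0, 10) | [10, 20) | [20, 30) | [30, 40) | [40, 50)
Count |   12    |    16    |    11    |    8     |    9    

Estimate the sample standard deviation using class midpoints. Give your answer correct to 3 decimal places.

13.784

Midpoints: 5, 15, 25, 35, 45
n = 56, Σfm = 1260, mean = 22.5000
Σfm² = 38800
Σf(m − x̄)² = Σfm² − (Σfm)²/n = 38800 − 1260²/56 = 10450.0000
Sample variance = 10450.0000 / 55 = 190.0000
Standard deviation = √190.0000 = 13.7840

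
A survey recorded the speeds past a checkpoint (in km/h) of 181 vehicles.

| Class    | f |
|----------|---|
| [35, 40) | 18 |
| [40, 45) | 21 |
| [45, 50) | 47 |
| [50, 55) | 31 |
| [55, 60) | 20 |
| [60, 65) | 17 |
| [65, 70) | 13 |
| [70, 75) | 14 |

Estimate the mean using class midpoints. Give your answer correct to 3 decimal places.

Midpoints: 37.5, 42.5, 47.5, 52.5, 57.5, 62.5, 67.5, 72.5
Σfm = 18×37.5 + 21×42.5 + 47×47.5 + 31×52.5 + 20×57.5 + 17×62.5 + 13×67.5 + 14×72.5 = 9532.5
n = Σf = 181
Mean = 9532.5 / 181 = 52.6657

52.666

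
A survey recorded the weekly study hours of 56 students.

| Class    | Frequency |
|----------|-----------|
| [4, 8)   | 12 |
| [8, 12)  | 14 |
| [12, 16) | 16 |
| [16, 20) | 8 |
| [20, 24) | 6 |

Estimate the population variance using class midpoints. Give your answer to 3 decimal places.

25.204

Midpoints: 6, 10, 14, 18, 22
n = 56, Σfm = 712, mean = 12.7143
Σfm² = 10464
Σf(m − x̄)² = Σfm² − (Σfm)²/n = 10464 − 712²/56 = 1411.4286
Population variance = 1411.4286 / 56 = 25.2041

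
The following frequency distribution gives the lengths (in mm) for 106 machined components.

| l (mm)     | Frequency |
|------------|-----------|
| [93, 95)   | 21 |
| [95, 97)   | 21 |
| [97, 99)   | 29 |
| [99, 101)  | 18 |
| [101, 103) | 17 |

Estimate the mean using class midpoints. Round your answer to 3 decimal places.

Midpoints: 94, 96, 98, 100, 102
Σfm = 21×94 + 21×96 + 29×98 + 18×100 + 17×102 = 10366
n = Σf = 106
Mean = 10366 / 106 = 97.7925

97.792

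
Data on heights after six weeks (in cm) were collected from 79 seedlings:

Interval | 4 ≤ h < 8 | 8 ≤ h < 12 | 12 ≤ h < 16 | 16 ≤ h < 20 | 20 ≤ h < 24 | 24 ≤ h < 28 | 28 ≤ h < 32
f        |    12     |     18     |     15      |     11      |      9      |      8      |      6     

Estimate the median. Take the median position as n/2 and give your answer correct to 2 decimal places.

14.53

Cumulative frequencies: 12, 30, 45, 56, 65, 73, 79
n = 79; position = n/2 = 39.5.
This falls in the class 12 ≤ h < 16: L = 12, F = 30, f = 15, h = 4.
Median ≈ 12 + ((39.5 − 30) / 15) × 4 = 14.5333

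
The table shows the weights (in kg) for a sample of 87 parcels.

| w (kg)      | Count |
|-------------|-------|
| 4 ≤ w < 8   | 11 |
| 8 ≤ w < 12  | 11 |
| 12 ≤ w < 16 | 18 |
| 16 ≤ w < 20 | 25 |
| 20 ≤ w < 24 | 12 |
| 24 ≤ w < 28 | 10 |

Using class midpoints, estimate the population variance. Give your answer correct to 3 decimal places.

Midpoints: 6, 10, 14, 18, 22, 26
n = 87, Σfm = 1402, mean = 16.1149
Σfm² = 25692
Σf(m − x̄)² = Σfm² − (Σfm)²/n = 25692 − 1402²/87 = 3098.8506
Population variance = 3098.8506 / 87 = 35.6190

35.619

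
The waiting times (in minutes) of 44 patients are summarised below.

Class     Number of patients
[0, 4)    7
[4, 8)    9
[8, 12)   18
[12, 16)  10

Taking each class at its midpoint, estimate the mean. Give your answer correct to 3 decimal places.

8.818

Midpoints: 2, 6, 10, 14
Σfm = 7×2 + 9×6 + 18×10 + 10×14 = 388
n = Σf = 44
Mean = 388 / 44 = 8.8182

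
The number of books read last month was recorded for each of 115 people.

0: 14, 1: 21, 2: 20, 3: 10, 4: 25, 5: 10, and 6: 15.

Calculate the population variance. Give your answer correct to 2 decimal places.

3.72

Values: 0, 1, 2, 3, 4, 5, 6
n = 115, Σfx = 331, mean = 2.8783
Σfx² = 1381
Σf(x − x̄)² = Σfx² − (Σfx)²/n = 1381 − 331²/115 = 428.2957
Population variance = 428.2957 / 115 = 3.7243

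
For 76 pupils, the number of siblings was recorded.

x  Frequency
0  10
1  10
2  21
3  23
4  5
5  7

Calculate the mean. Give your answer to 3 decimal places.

Values: 0, 1, 2, 3, 4, 5
Σfx = 10×0 + 10×1 + 21×2 + 23×3 + 5×4 + 7×5 = 176
n = Σf = 76
Mean = 176 / 76 = 2.3158

2.316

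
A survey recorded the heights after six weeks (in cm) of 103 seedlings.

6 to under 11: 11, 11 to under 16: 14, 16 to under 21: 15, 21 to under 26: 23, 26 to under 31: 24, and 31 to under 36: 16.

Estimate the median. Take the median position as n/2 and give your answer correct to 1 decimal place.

Cumulative frequencies: 11, 25, 40, 63, 87, 103
n = 103; position = n/2 = 51.5.
This falls in the class 21 to under 26: L = 21, F = 40, f = 23, h = 5.
Median ≈ 21 + ((51.5 − 40) / 23) × 5 = 23.5000

23.5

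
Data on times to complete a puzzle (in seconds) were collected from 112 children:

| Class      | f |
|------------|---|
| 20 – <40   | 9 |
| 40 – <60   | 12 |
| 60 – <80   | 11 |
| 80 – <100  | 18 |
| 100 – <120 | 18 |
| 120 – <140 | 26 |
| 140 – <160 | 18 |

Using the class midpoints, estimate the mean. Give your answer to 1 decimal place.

Midpoints: 30, 50, 70, 90, 110, 130, 150
Σfm = 9×30 + 12×50 + 11×70 + 18×90 + 18×110 + 26×130 + 18×150 = 11320
n = Σf = 112
Mean = 11320 / 112 = 101.0714

101.1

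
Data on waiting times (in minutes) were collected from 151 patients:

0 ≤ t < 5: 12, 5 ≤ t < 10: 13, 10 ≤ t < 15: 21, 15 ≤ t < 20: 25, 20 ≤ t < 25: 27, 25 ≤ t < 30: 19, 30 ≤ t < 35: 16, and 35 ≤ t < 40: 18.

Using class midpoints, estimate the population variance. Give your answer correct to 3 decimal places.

107.136

Midpoints: 2.5, 7.5, 12.5, 17.5, 22.5, 27.5, 32.5, 37.5
n = 151, Σfm = 3152.5, mean = 20.8775
Σfm² = 81993.75
Σf(m − x̄)² = Σfm² − (Σfm)²/n = 81993.75 − 3152.5²/151 = 16177.4834
Population variance = 16177.4834 / 151 = 107.1357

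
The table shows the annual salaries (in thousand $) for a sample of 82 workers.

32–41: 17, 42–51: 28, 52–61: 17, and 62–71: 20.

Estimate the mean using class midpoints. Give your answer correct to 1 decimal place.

Midpoints: 36.5, 46.5, 56.5, 66.5
Σfm = 17×36.5 + 28×46.5 + 17×56.5 + 20×66.5 = 4213
n = Σf = 82
Mean = 4213 / 82 = 51.3780

51.4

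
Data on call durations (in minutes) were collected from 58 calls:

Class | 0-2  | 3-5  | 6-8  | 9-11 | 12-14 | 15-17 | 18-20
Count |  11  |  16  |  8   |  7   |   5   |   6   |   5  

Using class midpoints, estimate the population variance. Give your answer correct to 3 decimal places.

33.520

Midpoints: 1, 4, 7, 10, 13, 16, 19
n = 58, Σfm = 457, mean = 7.8793
Σfm² = 5545
Σf(m − x̄)² = Σfm² − (Σfm)²/n = 5545 − 457²/58 = 1944.1552
Population variance = 1944.1552 / 58 = 33.5199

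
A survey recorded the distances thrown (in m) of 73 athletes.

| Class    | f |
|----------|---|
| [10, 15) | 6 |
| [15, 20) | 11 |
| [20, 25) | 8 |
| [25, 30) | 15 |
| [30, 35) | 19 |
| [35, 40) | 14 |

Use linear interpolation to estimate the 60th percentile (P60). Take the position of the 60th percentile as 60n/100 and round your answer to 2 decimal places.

Cumulative frequencies: 6, 17, 25, 40, 59, 73
n = 73; position = 60n/100 = 43.8.
This falls in the class [30, 35): L = 30, F = 40, f = 19, h = 5.
60th percentile ≈ 30 + ((43.8 − 40) / 19) × 5 = 31.0000

31.00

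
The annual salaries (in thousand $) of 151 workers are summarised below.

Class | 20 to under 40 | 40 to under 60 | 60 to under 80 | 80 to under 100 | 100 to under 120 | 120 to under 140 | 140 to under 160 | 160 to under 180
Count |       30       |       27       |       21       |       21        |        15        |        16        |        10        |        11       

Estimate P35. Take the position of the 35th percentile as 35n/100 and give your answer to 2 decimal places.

56.93

Cumulative frequencies: 30, 57, 78, 99, 114, 130, 140, 151
n = 151; position = 35n/100 = 52.85.
This falls in the class 40 to under 60: L = 40, F = 30, f = 27, h = 20.
35th percentile ≈ 40 + ((52.85 − 30) / 27) × 20 = 56.9259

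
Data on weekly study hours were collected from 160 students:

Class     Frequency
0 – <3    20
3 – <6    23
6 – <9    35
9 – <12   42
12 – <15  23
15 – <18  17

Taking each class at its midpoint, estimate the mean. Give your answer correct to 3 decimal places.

Midpoints: 1.5, 4.5, 7.5, 10.5, 13.5, 16.5
Σfm = 20×1.5 + 23×4.5 + 35×7.5 + 42×10.5 + 23×13.5 + 17×16.5 = 1428
n = Σf = 160
Mean = 1428 / 160 = 8.9250

8.925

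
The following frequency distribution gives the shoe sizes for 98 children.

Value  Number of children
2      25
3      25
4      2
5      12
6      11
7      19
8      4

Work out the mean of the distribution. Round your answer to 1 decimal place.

4.3

Values: 2, 3, 4, 5, 6, 7, 8
Σfx = 25×2 + 25×3 + 2×4 + 12×5 + 11×6 + 19×7 + 4×8 = 424
n = Σf = 98
Mean = 424 / 98 = 4.3265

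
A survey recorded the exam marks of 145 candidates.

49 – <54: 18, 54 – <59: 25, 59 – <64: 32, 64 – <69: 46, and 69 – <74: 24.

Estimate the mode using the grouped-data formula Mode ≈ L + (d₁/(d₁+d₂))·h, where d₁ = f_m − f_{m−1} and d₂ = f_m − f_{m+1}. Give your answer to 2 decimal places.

Modal class: 64 – <69 (highest frequency 46).
d₁ = 46 − 32 = 14, d₂ = 46 − 24 = 22
Mode ≈ 64 + (14/(14+22)) × 5 = 64 + 1.9444 = 65.9444

65.94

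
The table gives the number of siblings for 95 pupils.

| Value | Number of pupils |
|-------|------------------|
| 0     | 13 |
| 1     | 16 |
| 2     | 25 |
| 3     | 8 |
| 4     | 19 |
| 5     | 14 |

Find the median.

Cumulative frequencies: 13, 29, 54, 62, 81, 95
n = 95, so the median is the value in position (n+1)/2 = 48.
Position 48 falls at value 2.

2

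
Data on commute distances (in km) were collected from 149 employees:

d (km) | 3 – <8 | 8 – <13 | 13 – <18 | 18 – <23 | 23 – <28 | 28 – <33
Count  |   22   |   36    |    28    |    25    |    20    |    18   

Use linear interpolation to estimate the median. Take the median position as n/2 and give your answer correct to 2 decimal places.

Cumulative frequencies: 22, 58, 86, 111, 131, 149
n = 149; position = n/2 = 74.5.
This falls in the class 13 – <18: L = 13, F = 58, f = 28, h = 5.
Median ≈ 13 + ((74.5 − 58) / 28) × 5 = 15.9464

15.95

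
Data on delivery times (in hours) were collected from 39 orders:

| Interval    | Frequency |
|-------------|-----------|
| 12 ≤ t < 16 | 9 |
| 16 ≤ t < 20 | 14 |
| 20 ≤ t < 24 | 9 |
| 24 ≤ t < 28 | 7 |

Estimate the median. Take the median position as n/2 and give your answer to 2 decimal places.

19.00

Cumulative frequencies: 9, 23, 32, 39
n = 39; position = n/2 = 19.5.
This falls in the class 16 ≤ t < 20: L = 16, F = 9, f = 14, h = 4.
Median ≈ 16 + ((19.5 − 9) / 14) × 4 = 19.0000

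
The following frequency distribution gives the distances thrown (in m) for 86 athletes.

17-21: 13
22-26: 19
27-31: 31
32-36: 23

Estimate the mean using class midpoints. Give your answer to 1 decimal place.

Midpoints: 19, 24, 29, 34
Σfm = 13×19 + 19×24 + 31×29 + 23×34 = 2384
n = Σf = 86
Mean = 2384 / 86 = 27.7209

27.7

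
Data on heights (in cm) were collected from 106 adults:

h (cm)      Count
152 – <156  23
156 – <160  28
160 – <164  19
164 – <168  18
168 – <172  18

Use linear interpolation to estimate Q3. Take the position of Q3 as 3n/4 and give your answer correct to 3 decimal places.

Cumulative frequencies: 23, 51, 70, 88, 106
n = 106; position = 3n/4 = 79.5.
This falls in the class 164 – <168: L = 164, F = 70, f = 18, h = 4.
Upper quartile ≈ 164 + ((79.5 − 70) / 18) × 4 = 166.1111

166.111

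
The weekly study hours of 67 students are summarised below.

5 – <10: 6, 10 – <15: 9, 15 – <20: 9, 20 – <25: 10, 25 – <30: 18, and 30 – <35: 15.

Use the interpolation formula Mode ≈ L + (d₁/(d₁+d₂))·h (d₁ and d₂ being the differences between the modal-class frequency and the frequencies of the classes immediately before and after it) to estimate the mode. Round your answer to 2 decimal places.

Modal class: 25 – <30 (highest frequency 18).
d₁ = 18 − 10 = 8, d₂ = 18 − 15 = 3
Mode ≈ 25 + (8/(8+3)) × 5 = 25 + 3.6364 = 28.6364

28.64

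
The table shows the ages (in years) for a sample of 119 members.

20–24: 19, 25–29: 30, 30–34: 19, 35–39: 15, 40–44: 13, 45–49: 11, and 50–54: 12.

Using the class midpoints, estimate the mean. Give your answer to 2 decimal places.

34.27

Midpoints: 22, 27, 32, 37, 42, 47, 52
Σfm = 19×22 + 30×27 + 19×32 + 15×37 + 13×42 + 11×47 + 12×52 = 4078
n = Σf = 119
Mean = 4078 / 119 = 34.2689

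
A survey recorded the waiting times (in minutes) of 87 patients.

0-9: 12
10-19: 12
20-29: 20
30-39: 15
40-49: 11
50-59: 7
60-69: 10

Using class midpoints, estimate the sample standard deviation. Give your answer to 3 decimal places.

18.609

Midpoints: 4.5, 14.5, 24.5, 34.5, 44.5, 54.5, 64.5
n = 87, Σfm = 2751.5, mean = 31.6264
Σfm² = 116801.75
Σf(m − x̄)² = Σfm² − (Σfm)²/n = 116801.75 − 2751.5²/87 = 29781.6092
Sample variance = 29781.6092 / 86 = 346.2978
Standard deviation = √346.2978 = 18.6091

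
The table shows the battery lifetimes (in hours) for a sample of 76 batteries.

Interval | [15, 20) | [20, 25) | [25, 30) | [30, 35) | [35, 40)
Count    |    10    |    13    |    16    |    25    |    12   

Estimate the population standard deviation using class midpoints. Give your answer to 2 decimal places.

Midpoints: 17.5, 22.5, 27.5, 32.5, 37.5
n = 76, Σfm = 2170, mean = 28.5526
Σfm² = 65025
Σf(m − x̄)² = Σfm² − (Σfm)²/n = 65025 − 2170²/76 = 3065.7895
Population variance = 3065.7895 / 76 = 40.3393
Standard deviation = √40.3393 = 6.3513

6.35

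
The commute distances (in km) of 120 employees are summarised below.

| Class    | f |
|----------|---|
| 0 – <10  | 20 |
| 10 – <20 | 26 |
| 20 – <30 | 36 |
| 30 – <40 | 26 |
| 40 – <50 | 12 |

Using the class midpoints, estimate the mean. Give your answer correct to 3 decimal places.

23.667

Midpoints: 5, 15, 25, 35, 45
Σfm = 20×5 + 26×15 + 36×25 + 26×35 + 12×45 = 2840
n = Σf = 120
Mean = 2840 / 120 = 23.6667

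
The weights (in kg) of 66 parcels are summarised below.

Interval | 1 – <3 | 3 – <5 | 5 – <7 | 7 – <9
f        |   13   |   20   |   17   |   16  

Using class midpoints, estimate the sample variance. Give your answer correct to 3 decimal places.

4.576

Midpoints: 2, 4, 6, 8
n = 66, Σfm = 336, mean = 5.0909
Σfm² = 2008
Σf(m − x̄)² = Σfm² − (Σfm)²/n = 2008 − 336²/66 = 297.4545
Sample variance = 297.4545 / 65 = 4.5762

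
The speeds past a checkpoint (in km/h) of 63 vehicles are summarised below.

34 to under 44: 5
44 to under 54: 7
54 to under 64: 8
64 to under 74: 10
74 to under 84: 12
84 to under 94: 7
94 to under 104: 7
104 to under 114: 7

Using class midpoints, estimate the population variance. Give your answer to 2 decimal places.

Midpoints: 39, 49, 59, 69, 79, 89, 99, 109
n = 63, Σfm = 4727, mean = 75.0317
Σfm² = 381983
Σf(m − x̄)² = Σfm² − (Σfm)²/n = 381983 − 4727²/63 = 27307.9365
Population variance = 27307.9365 / 63 = 433.4593

433.46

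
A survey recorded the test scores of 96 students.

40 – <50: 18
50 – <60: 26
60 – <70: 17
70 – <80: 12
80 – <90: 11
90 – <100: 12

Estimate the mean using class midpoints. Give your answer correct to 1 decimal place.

Midpoints: 45, 55, 65, 75, 85, 95
Σfm = 18×45 + 26×55 + 17×65 + 12×75 + 11×85 + 12×95 = 6320
n = Σf = 96
Mean = 6320 / 96 = 65.8333

65.8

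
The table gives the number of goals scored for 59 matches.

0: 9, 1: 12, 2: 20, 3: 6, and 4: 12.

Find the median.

2

Cumulative frequencies: 9, 21, 41, 47, 59
n = 59, so the median is the value in position (n+1)/2 = 30.
Position 30 falls at value 2.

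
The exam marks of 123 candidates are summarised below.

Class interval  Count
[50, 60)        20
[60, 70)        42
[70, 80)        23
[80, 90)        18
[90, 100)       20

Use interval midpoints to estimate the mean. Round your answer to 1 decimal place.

73.0

Midpoints: 55, 65, 75, 85, 95
Σfm = 20×55 + 42×65 + 23×75 + 18×85 + 20×95 = 8985
n = Σf = 123
Mean = 8985 / 123 = 73.0488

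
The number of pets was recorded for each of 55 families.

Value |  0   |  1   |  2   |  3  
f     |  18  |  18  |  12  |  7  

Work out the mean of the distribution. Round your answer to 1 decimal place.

1.1

Values: 0, 1, 2, 3
Σfx = 18×0 + 18×1 + 12×2 + 7×3 = 63
n = Σf = 55
Mean = 63 / 55 = 1.1455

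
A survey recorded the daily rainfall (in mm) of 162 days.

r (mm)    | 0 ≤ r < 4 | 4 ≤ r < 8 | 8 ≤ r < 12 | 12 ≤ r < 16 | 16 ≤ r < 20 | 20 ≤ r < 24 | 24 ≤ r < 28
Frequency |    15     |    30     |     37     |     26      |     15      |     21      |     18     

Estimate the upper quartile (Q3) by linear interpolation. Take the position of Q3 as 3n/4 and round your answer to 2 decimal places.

19.60

Cumulative frequencies: 15, 45, 82, 108, 123, 144, 162
n = 162; position = 3n/4 = 121.5.
This falls in the class 16 ≤ r < 20: L = 16, F = 108, f = 15, h = 4.
Upper quartile ≈ 16 + ((121.5 − 108) / 15) × 4 = 19.6000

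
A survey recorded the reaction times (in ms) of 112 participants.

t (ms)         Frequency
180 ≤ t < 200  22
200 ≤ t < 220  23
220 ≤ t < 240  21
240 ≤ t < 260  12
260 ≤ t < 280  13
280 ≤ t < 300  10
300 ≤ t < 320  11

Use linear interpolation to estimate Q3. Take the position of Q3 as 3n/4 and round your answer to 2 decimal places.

269.23

Cumulative frequencies: 22, 45, 66, 78, 91, 101, 112
n = 112; position = 3n/4 = 84.
This falls in the class 260 ≤ t < 280: L = 260, F = 78, f = 13, h = 20.
Upper quartile ≈ 260 + ((84 − 78) / 13) × 20 = 269.2308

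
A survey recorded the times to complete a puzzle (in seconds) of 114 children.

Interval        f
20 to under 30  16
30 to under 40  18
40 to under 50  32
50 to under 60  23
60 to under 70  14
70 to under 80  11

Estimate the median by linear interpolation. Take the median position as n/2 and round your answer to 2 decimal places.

Cumulative frequencies: 16, 34, 66, 89, 103, 114
n = 114; position = n/2 = 57.
This falls in the class 40 to under 50: L = 40, F = 34, f = 32, h = 10.
Median ≈ 40 + ((57 − 34) / 32) × 10 = 47.1875

47.19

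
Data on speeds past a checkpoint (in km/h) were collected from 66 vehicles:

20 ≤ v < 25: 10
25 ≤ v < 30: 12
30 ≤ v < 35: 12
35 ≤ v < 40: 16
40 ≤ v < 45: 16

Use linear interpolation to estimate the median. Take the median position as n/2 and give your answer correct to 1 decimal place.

34.6

Cumulative frequencies: 10, 22, 34, 50, 66
n = 66; position = n/2 = 33.
This falls in the class 30 ≤ v < 35: L = 30, F = 22, f = 12, h = 5.
Median ≈ 30 + ((33 − 22) / 12) × 5 = 34.5833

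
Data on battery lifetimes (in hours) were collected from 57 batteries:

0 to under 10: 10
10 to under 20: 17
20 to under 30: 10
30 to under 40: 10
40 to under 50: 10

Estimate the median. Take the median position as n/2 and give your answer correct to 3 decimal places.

Cumulative frequencies: 10, 27, 37, 47, 57
n = 57; position = n/2 = 28.5.
This falls in the class 20 to under 30: L = 20, F = 27, f = 10, h = 10.
Median ≈ 20 + ((28.5 − 27) / 10) × 10 = 21.5000

21.500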